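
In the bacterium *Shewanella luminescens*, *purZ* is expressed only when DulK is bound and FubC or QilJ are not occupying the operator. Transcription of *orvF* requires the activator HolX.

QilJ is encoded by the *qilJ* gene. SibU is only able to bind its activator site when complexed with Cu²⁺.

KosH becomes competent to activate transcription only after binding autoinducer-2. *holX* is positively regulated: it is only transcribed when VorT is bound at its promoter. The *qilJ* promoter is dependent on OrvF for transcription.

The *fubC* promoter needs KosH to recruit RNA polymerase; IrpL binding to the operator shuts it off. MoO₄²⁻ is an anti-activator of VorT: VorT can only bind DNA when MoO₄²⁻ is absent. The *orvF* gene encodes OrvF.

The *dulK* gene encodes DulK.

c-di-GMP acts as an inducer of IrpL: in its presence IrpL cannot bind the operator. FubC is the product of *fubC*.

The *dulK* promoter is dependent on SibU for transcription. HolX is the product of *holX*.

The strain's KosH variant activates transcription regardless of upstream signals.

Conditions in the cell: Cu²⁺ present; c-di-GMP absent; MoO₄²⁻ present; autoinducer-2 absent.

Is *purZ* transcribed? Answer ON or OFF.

KosH is constitutively active in this strain.
c-di-GMP is absent, so IrpL is active.
With repressor IrpL bound, *fubC* is not transcribed.
So FubC is not produced.
MoO₄²⁻ is present, so VorT is inactive.
Required activator VorT is absent, so *holX* is not transcribed.
So HolX is not produced.
Required activator HolX is absent, so *orvF* is not transcribed.
So OrvF is not produced.
Required activator OrvF is absent, so *qilJ* is not transcribed.
So QilJ is not produced.
Cu²⁺ is present, so SibU is active.
No repressor is bound and SibU is active, so *dulK* is transcribed.
So DulK is produced and active.
No repressor is bound and DulK is active, so *purZ* is transcribed.

ON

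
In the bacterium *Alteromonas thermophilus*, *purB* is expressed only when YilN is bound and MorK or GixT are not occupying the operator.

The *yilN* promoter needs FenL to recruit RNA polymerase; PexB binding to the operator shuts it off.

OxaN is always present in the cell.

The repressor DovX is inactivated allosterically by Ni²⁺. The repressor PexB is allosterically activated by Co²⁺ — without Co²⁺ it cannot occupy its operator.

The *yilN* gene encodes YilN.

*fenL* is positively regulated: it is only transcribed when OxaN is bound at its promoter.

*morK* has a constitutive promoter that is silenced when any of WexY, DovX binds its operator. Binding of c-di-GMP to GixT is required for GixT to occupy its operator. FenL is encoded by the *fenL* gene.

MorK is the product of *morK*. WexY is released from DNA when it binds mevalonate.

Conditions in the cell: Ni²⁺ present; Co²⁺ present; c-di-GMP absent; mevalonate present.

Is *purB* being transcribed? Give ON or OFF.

Mevalonate is present, so WexY is inactive.
Ni²⁺ is present, so DovX is inactive.
With no repressor bound, *morK* is transcribed.
So MorK is produced and active.
OxaN is produced constitutively and is active.
No repressor is bound and OxaN is active, so *fenL* is transcribed.
So FenL is produced and active.
Co²⁺ is present, so PexB is active.
With repressor PexB bound, *yilN* is not transcribed.
So YilN is not produced.
c-di-GMP is absent, so GixT is inactive.
With repressor MorK bound, *purB* is not transcribed.

OFF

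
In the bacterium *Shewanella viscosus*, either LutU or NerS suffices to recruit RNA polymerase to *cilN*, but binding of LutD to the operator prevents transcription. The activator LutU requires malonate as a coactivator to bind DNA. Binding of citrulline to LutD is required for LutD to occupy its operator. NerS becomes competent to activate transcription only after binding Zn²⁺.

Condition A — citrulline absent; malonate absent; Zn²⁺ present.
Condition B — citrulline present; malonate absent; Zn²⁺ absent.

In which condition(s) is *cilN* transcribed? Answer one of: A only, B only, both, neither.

Condition A:
Citrulline is absent, so LutD is inactive.
Malonate is absent, so LutU is inactive.
Zn²⁺ is present, so NerS is active.
Activator NerS is present, so *cilN* is transcribed.
→ *cilN* is ON in A.
Condition B:
Citrulline is present, so LutD is active.
Malonate is absent, so LutU is inactive.
Zn²⁺ is absent, so NerS is inactive.
With repressor LutD bound, *cilN* is not transcribed.
→ *cilN* is OFF in B.

A only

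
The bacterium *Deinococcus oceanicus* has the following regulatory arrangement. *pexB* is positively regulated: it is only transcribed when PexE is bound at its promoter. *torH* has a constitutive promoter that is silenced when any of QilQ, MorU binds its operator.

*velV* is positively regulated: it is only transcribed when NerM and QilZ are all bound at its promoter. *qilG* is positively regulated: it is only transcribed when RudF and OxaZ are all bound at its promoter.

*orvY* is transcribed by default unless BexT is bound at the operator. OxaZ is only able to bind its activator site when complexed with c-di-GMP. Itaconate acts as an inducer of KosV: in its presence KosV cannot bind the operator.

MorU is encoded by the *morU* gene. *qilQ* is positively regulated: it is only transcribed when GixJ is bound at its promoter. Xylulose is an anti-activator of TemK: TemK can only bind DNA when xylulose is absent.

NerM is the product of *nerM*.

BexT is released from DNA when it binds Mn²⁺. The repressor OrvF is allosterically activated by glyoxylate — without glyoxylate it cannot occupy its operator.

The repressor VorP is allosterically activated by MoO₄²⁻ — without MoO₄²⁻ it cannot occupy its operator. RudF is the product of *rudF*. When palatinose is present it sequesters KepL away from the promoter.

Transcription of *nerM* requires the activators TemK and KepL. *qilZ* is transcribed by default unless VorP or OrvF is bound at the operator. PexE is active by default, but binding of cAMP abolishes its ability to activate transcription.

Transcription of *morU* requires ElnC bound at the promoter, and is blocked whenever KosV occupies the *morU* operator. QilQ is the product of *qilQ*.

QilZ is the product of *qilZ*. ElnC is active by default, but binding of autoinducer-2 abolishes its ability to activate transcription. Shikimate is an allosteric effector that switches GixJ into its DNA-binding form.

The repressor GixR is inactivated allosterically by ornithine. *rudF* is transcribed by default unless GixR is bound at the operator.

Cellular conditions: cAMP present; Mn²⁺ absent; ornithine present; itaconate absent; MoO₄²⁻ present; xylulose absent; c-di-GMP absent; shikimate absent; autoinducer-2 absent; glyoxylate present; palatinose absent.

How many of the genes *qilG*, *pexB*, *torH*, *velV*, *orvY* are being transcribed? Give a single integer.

Ornithine is present, so GixR is inactive.
With no repressor bound, *rudF* is transcribed.
So RudF is produced and active.
c-di-GMP is absent, so OxaZ is inactive.
Required activator OxaZ is absent, so *qilG* is not transcribed.
→ *qilG* is OFF.
cAMP is present, so PexE is inactive.
Required activator PexE is absent, so *pexB* is not transcribed.
→ *pexB* is OFF.
Shikimate is absent, so GixJ is inactive.
Required activator GixJ is absent, so *qilQ* is not transcribed.
So QilQ is not produced.
Itaconate is absent, so KosV is active.
Autoinducer-2 is absent, so ElnC is active.
With repressor KosV bound, *morU* is not transcribed.
So MorU is not produced.
With no repressor bound, *torH* is transcribed.
→ *torH* is ON.
Xylulose is absent, so TemK is active.
Palatinose is absent, so KepL is active.
No repressor is bound and TemK and KepL are active, so *nerM* is transcribed.
So NerM is produced and active.
MoO₄²⁻ is present, so VorP is active.
Glyoxylate is present, so OrvF is active.
With repressor VorP bound, *qilZ* is not transcribed.
So QilZ is not produced.
Required activator QilZ is absent, so *velV* is not transcribed.
→ *velV* is OFF.
Mn²⁺ is absent, so BexT is active.
With repressor BexT bound, *orvY* is not transcribed.
→ *orvY* is OFF.
1 of the 5 genes is transcribed.

1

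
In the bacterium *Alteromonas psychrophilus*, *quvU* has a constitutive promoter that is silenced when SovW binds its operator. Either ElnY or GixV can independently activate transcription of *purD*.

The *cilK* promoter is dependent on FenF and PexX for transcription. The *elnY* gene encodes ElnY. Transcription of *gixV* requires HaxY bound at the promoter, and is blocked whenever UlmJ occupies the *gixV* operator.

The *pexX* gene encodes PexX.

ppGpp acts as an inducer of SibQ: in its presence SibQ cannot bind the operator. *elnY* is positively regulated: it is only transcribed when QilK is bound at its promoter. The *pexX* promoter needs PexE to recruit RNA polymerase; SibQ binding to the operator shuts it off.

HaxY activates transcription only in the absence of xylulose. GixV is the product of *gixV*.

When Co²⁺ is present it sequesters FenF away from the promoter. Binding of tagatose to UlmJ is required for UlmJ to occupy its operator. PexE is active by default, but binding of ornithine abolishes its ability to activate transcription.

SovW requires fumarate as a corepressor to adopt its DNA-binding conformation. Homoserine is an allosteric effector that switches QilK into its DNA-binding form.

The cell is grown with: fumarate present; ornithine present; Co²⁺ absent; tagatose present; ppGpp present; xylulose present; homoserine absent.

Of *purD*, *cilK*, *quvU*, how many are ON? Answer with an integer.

Homoserine is absent, so QilK is inactive.
Required activator QilK is absent, so *elnY* is not transcribed.
So ElnY is not produced.
Xylulose is present, so HaxY is inactive.
Tagatose is present, so UlmJ is active.
With repressor UlmJ bound, *gixV* is not transcribed.
So GixV is not produced.
No activator is available at the *purD* promoter, so *purD* is not transcribed.
→ *purD* is OFF.
Co²⁺ is absent, so FenF is active.
ppGpp is present, so SibQ is inactive.
Ornithine is present, so PexE is inactive.
Required activator PexE is absent, so *pexX* is not transcribed.
So PexX is not produced.
Required activator PexX is absent, so *cilK* is not transcribed.
→ *cilK* is OFF.
Fumarate is present, so SovW is active.
With repressor SovW bound, *quvU* is not transcribed.
→ *quvU* is OFF.
0 of the 3 genes are transcribed.

0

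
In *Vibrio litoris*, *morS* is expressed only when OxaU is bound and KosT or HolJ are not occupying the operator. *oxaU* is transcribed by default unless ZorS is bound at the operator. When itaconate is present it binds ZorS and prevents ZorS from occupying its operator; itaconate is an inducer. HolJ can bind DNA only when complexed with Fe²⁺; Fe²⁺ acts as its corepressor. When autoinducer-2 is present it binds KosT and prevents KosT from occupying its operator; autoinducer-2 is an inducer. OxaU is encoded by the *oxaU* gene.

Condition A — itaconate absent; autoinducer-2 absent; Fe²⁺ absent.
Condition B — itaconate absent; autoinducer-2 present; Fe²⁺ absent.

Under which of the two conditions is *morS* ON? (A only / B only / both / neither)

Condition A:
Itaconate is absent, so ZorS is active.
With repressor ZorS bound, *oxaU* is not transcribed.
So OxaU is not produced.
Autoinducer-2 is absent, so KosT is active.
Fe²⁺ is absent, so HolJ is inactive.
With repressor KosT bound, *morS* is not transcribed.
→ *morS* is OFF in A.
Condition B:
Itaconate is absent, so ZorS is active.
With repressor ZorS bound, *oxaU* is not transcribed.
So OxaU is not produced.
Autoinducer-2 is present, so KosT is inactive.
Fe²⁺ is absent, so HolJ is inactive.
Required activator OxaU is absent, so *morS* is not transcribed.
→ *morS* is OFF in B.

neither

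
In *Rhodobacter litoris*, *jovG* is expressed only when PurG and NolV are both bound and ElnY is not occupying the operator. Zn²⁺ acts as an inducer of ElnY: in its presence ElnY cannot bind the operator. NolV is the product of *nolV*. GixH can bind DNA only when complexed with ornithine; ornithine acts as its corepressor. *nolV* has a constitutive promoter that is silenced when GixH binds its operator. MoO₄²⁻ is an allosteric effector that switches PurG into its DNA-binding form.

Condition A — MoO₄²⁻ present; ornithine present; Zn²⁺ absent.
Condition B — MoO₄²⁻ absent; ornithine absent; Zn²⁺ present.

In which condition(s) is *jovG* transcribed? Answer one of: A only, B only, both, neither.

Condition A:
MoO₄²⁻ is present, so PurG is active.
Ornithine is present, so GixH is active.
With repressor GixH bound, *nolV* is not transcribed.
So NolV is not produced.
Zn²⁺ is absent, so ElnY is active.
With repressor ElnY bound, *jovG* is not transcribed.
→ *jovG* is OFF in A.
Condition B:
MoO₄²⁻ is absent, so PurG is inactive.
Ornithine is absent, so GixH is inactive.
With no repressor bound, *nolV* is transcribed.
So NolV is produced and active.
Zn²⁺ is present, so ElnY is inactive.
Required activator PurG is absent, so *jovG* is not transcribed.
→ *jovG* is OFF in B.

neither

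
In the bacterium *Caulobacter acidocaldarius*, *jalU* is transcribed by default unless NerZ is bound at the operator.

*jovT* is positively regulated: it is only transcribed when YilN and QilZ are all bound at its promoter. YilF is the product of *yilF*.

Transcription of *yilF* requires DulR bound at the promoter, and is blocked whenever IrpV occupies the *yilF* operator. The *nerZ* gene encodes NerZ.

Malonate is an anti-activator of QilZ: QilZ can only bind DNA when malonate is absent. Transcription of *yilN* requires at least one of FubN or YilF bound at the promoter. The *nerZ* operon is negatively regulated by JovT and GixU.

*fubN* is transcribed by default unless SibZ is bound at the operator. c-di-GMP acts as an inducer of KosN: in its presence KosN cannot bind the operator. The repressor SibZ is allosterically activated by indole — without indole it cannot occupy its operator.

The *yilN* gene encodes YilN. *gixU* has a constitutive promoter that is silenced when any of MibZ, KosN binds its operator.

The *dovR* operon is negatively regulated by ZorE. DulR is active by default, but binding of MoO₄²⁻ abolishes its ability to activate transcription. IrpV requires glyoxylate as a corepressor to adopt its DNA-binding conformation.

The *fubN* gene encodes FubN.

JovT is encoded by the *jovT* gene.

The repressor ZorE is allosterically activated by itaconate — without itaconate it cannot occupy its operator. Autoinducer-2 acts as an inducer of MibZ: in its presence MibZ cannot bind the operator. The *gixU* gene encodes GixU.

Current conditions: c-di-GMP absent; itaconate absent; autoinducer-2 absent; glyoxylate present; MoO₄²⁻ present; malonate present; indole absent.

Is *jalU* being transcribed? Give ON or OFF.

Indole is absent, so SibZ is inactive.
With no repressor bound, *fubN* is transcribed.
So FubN is produced and active.
Glyoxylate is present, so IrpV is active.
MoO₄²⁻ is present, so DulR is inactive.
With repressor IrpV bound, *yilF* is not transcribed.
So YilF is not produced.
Activator FubN is present, so *yilN* is transcribed.
So YilN is produced and active.
Malonate is present, so QilZ is inactive.
Required activator QilZ is absent, so *jovT* is not transcribed.
So JovT is not produced.
Autoinducer-2 is absent, so MibZ is active.
c-di-GMP is absent, so KosN is active.
With repressor MibZ bound, *gixU* is not transcribed.
So GixU is not produced.
With no repressor bound, *nerZ* is transcribed.
So NerZ is produced and active.
With repressor NerZ bound, *jalU* is not transcribed.

OFF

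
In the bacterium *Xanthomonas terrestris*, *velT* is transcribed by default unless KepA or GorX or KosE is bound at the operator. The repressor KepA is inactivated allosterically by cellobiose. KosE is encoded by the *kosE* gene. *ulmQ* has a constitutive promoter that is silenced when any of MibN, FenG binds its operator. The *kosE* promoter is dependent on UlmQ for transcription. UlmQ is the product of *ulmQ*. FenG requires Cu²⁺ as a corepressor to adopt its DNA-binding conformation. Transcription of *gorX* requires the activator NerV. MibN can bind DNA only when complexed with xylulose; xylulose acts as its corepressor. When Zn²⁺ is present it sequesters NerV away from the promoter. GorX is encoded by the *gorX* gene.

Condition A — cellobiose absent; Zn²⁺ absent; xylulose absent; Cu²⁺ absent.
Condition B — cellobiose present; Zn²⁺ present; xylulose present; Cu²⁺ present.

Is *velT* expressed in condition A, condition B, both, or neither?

B only

Condition A:
Cellobiose is absent, so KepA is active.
Zn²⁺ is absent, so NerV is active.
No repressor is bound and NerV is active, so *gorX* is transcribed.
So GorX is produced and active.
Xylulose is absent, so MibN is inactive.
Cu²⁺ is absent, so FenG is inactive.
With no repressor bound, *ulmQ* is transcribed.
So UlmQ is produced and active.
No repressor is bound and UlmQ is active, so *kosE* is transcribed.
So KosE is produced and active.
With repressor KepA bound, *velT* is not transcribed.
→ *velT* is OFF in A.
Condition B:
Cellobiose is present, so KepA is inactive.
Zn²⁺ is present, so NerV is inactive.
Required activator NerV is absent, so *gorX* is not transcribed.
So GorX is not produced.
Xylulose is present, so MibN is active.
Cu²⁺ is present, so FenG is active.
With repressor MibN bound, *ulmQ* is not transcribed.
So UlmQ is not produced.
Required activator UlmQ is absent, so *kosE* is not transcribed.
So KosE is not produced.
With no repressor bound, *velT* is transcribed.
→ *velT* is ON in B.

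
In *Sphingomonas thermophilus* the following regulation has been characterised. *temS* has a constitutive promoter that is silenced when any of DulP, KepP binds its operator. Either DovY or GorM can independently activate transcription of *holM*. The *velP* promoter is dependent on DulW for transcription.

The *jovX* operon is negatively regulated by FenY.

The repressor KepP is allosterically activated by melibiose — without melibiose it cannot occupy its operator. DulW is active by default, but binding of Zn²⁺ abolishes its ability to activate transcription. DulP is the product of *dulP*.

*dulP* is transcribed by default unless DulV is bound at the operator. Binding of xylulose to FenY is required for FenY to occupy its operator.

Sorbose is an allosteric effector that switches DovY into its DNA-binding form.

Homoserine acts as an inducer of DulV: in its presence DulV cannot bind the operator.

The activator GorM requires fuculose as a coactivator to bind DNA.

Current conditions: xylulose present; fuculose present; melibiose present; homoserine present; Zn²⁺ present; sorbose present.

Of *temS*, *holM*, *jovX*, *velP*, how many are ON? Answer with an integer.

1

Homoserine is present, so DulV is inactive.
With no repressor bound, *dulP* is transcribed.
So DulP is produced and active.
Melibiose is present, so KepP is active.
With repressor DulP bound, *temS* is not transcribed.
→ *temS* is OFF.
Sorbose is present, so DovY is active.
Fuculose is present, so GorM is active.
Activator DovY is present, so *holM* is transcribed.
→ *holM* is ON.
Xylulose is present, so FenY is active.
With repressor FenY bound, *jovX* is not transcribed.
→ *jovX* is OFF.
Zn²⁺ is present, so DulW is inactive.
Required activator DulW is absent, so *velP* is not transcribed.
→ *velP* is OFF.
1 of the 4 genes is transcribed.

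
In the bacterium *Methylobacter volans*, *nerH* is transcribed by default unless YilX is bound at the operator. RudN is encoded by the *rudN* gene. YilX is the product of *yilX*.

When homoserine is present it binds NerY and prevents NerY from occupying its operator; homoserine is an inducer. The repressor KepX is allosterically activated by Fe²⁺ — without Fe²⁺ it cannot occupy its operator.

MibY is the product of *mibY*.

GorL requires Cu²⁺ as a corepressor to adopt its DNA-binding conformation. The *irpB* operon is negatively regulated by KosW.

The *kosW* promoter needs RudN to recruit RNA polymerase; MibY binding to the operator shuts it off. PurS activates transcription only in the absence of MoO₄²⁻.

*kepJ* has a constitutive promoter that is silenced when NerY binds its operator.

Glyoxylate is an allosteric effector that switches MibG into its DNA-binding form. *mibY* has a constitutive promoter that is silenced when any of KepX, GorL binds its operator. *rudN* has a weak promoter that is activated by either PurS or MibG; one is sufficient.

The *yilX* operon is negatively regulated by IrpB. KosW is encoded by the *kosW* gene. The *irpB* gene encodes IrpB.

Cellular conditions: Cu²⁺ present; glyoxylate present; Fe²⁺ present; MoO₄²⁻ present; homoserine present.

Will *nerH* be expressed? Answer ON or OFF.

MoO₄²⁻ is present, so PurS is inactive.
Glyoxylate is present, so MibG is active.
Activator MibG is present, so *rudN* is transcribed.
So RudN is produced and active.
Fe²⁺ is present, so KepX is active.
Cu²⁺ is present, so GorL is active.
With repressor KepX bound, *mibY* is not transcribed.
So MibY is not produced.
No repressor is bound and RudN is active, so *kosW* is transcribed.
So KosW is produced and active.
With repressor KosW bound, *irpB* is not transcribed.
So IrpB is not produced.
With no repressor bound, *yilX* is transcribed.
So YilX is produced and active.
With repressor YilX bound, *nerH* is not transcribed.

OFF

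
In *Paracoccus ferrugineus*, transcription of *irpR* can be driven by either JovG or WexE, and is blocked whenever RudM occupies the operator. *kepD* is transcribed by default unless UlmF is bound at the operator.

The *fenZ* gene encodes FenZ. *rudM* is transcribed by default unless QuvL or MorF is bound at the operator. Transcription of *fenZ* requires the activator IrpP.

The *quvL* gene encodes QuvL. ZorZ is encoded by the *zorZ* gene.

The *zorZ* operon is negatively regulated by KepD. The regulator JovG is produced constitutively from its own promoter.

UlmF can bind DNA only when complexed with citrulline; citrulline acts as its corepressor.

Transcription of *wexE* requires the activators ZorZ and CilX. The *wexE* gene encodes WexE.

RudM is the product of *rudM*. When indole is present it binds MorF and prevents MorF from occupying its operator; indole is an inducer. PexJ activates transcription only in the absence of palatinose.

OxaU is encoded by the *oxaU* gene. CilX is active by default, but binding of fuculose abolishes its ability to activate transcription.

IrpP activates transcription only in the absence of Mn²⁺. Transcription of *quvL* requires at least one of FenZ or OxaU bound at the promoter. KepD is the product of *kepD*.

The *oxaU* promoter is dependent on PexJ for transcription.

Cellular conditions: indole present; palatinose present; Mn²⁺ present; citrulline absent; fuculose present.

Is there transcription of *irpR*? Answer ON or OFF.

OFF

Mn²⁺ is present, so IrpP is inactive.
Required activator IrpP is absent, so *fenZ* is not transcribed.
So FenZ is not produced.
Palatinose is present, so PexJ is inactive.
Required activator PexJ is absent, so *oxaU* is not transcribed.
So OxaU is not produced.
No activator is available at the *quvL* promoter, so *quvL* is not transcribed.
So QuvL is not produced.
Indole is present, so MorF is inactive.
With no repressor bound, *rudM* is transcribed.
So RudM is produced and active.
JovG is produced constitutively and is active.
Citrulline is absent, so UlmF is inactive.
With no repressor bound, *kepD* is transcribed.
So KepD is produced and active.
With repressor KepD bound, *zorZ* is not transcribed.
So ZorZ is not produced.
Fuculose is present, so CilX is inactive.
Required activator ZorZ is absent, so *wexE* is not transcribed.
So WexE is not produced.
With repressor RudM bound, *irpR* is not transcribed.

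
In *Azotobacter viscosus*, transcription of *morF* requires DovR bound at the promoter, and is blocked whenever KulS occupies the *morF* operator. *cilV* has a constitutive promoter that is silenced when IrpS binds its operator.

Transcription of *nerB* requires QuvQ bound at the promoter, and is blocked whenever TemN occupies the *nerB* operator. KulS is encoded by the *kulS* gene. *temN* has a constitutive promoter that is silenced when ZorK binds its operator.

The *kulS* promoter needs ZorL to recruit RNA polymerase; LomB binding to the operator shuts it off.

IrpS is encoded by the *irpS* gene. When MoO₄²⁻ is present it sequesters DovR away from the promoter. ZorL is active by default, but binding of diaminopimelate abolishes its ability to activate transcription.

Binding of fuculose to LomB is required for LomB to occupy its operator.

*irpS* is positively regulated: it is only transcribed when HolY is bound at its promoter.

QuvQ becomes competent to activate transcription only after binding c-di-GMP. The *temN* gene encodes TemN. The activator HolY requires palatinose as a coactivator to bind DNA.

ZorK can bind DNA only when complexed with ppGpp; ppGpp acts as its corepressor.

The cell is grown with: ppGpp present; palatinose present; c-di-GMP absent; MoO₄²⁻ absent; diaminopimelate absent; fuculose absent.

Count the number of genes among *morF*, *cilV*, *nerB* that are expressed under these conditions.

MoO₄²⁻ is absent, so DovR is active.
Fuculose is absent, so LomB is inactive.
Diaminopimelate is absent, so ZorL is active.
No repressor is bound and ZorL is active, so *kulS* is transcribed.
So KulS is produced and active.
With repressor KulS bound, *morF* is not transcribed.
→ *morF* is OFF.
Palatinose is present, so HolY is active.
No repressor is bound and HolY is active, so *irpS* is transcribed.
So IrpS is produced and active.
With repressor IrpS bound, *cilV* is not transcribed.
→ *cilV* is OFF.
ppGpp is present, so ZorK is active.
With repressor ZorK bound, *temN* is not transcribed.
So TemN is not produced.
c-di-GMP is absent, so QuvQ is inactive.
Required activator QuvQ is absent, so *nerB* is not transcribed.
→ *nerB* is OFF.
0 of the 3 genes are transcribed.

0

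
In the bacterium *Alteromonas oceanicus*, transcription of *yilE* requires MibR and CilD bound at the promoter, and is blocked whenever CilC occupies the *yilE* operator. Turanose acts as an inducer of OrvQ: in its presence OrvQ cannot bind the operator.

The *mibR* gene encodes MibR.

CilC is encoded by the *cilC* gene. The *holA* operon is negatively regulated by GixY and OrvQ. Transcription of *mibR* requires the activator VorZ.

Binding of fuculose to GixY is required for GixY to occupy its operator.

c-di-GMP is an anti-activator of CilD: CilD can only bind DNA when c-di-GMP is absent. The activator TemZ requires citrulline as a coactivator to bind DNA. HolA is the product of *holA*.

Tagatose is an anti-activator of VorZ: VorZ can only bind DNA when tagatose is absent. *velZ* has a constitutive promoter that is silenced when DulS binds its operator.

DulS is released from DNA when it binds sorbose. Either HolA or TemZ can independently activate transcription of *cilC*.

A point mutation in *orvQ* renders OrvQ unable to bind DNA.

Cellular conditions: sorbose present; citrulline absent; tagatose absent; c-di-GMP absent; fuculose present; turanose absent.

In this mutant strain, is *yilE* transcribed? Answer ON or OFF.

Tagatose is absent, so VorZ is active.
No repressor is bound and VorZ is active, so *mibR* is transcribed.
So MibR is produced and active.
c-di-GMP is absent, so CilD is active.
Fuculose is present, so GixY is active.
OrvQ is non-functional in this strain, so it has no effect.
With repressor GixY bound, *holA* is not transcribed.
So HolA is not produced.
Citrulline is absent, so TemZ is inactive.
No activator is available at the *cilC* promoter, so *cilC* is not transcribed.
So CilC is not produced.
No repressor is bound and MibR and CilD are active, so *yilE* is transcribed.

ON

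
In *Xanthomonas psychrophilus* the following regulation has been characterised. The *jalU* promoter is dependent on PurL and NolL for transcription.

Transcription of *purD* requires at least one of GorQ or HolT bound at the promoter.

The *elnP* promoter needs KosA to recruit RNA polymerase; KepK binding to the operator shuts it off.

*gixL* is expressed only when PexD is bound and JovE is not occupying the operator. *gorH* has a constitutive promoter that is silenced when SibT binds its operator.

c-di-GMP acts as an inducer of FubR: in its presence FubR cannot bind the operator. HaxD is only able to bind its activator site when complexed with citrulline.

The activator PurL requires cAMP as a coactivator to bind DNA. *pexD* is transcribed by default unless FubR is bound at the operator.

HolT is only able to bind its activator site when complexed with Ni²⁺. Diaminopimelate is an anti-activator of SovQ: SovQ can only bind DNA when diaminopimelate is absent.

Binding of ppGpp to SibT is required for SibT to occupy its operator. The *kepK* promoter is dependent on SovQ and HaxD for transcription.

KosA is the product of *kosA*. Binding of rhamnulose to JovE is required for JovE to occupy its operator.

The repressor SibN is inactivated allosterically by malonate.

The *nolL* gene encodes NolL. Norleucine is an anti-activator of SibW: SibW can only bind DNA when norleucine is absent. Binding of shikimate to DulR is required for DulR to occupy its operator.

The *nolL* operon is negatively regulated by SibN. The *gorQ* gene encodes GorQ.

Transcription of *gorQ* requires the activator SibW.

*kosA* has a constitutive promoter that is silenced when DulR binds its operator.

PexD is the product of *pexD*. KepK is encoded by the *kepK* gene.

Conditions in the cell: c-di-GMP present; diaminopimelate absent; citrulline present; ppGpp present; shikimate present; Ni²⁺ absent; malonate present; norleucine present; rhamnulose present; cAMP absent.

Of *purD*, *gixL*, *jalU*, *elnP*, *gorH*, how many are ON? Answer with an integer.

0

Norleucine is present, so SibW is inactive.
Required activator SibW is absent, so *gorQ* is not transcribed.
So GorQ is not produced.
Ni²⁺ is absent, so HolT is inactive.
No activator is available at the *purD* promoter, so *purD* is not transcribed.
→ *purD* is OFF.
Rhamnulose is present, so JovE is active.
c-di-GMP is present, so FubR is inactive.
With no repressor bound, *pexD* is transcribed.
So PexD is produced and active.
With repressor JovE bound, *gixL* is not transcribed.
→ *gixL* is OFF.
cAMP is absent, so PurL is inactive.
Malonate is present, so SibN is inactive.
With no repressor bound, *nolL* is transcribed.
So NolL is produced and active.
Required activator PurL is absent, so *jalU* is not transcribed.
→ *jalU* is OFF.
Diaminopimelate is absent, so SovQ is active.
Citrulline is present, so HaxD is active.
No repressor is bound and SovQ and HaxD are active, so *kepK* is transcribed.
So KepK is produced and active.
Shikimate is present, so DulR is active.
With repressor DulR bound, *kosA* is not transcribed.
So KosA is not produced.
With repressor KepK bound, *elnP* is not transcribed.
→ *elnP* is OFF.
ppGpp is present, so SibT is active.
With repressor SibT bound, *gorH* is not transcribed.
→ *gorH* is OFF.
0 of the 5 genes are transcribed.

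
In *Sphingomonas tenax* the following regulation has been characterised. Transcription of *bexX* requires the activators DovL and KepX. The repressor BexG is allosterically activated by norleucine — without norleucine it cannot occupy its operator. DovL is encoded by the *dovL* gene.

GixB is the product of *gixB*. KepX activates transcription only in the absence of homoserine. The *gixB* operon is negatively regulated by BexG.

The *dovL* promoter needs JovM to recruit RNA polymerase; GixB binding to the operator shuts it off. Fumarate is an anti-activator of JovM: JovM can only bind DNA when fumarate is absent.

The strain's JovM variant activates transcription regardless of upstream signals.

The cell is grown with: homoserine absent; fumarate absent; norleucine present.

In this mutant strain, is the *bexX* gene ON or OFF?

JovM is constitutively active in this strain.
Norleucine is present, so BexG is active.
With repressor BexG bound, *gixB* is not transcribed.
So GixB is not produced.
No repressor is bound and JovM is active, so *dovL* is transcribed.
So DovL is produced and active.
Homoserine is absent, so KepX is active.
No repressor is bound and DovL and KepX are active, so *bexX* is transcribed.

ON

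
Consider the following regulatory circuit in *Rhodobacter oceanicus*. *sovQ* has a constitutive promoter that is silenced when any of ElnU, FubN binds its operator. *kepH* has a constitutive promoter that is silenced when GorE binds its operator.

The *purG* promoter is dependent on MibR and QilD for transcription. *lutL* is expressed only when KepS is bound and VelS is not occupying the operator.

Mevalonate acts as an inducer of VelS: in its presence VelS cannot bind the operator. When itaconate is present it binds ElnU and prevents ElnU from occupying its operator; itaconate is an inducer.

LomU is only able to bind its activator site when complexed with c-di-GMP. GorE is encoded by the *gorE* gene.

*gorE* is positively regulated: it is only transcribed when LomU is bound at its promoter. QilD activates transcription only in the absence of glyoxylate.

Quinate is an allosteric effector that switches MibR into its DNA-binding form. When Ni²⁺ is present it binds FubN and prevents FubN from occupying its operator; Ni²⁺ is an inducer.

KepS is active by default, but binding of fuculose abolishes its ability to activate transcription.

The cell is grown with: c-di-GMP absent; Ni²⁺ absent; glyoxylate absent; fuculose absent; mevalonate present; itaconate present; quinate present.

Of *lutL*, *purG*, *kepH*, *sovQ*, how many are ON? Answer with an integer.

3

Mevalonate is present, so VelS is inactive.
Fuculose is absent, so KepS is active.
No repressor is bound and KepS is active, so *lutL* is transcribed.
→ *lutL* is ON.
Quinate is present, so MibR is active.
Glyoxylate is absent, so QilD is active.
No repressor is bound and MibR and QilD are active, so *purG* is transcribed.
→ *purG* is ON.
c-di-GMP is absent, so LomU is inactive.
Required activator LomU is absent, so *gorE* is not transcribed.
So GorE is not produced.
With no repressor bound, *kepH* is transcribed.
→ *kepH* is ON.
Itaconate is present, so ElnU is inactive.
Ni²⁺ is absent, so FubN is active.
With repressor FubN bound, *sovQ* is not transcribed.
→ *sovQ* is OFF.
3 of the 4 genes are transcribed.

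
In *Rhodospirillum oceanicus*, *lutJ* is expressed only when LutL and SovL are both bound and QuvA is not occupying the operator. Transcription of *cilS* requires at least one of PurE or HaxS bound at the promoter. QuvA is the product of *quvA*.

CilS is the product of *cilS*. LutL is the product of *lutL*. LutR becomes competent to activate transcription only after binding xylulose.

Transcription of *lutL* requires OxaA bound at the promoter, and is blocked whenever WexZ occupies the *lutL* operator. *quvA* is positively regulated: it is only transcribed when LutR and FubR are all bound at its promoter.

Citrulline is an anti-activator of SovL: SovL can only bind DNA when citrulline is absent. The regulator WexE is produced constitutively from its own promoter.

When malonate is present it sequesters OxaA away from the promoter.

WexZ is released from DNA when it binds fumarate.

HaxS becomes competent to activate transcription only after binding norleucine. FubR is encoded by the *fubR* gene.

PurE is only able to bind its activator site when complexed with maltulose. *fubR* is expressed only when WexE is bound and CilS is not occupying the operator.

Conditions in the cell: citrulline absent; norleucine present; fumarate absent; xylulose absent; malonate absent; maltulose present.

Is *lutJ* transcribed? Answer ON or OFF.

OFF

Xylulose is absent, so LutR is inactive.
Maltulose is present, so PurE is active.
Norleucine is present, so HaxS is active.
Activator PurE is present, so *cilS* is transcribed.
So CilS is produced and active.
WexE is produced constitutively and is active.
With repressor CilS bound, *fubR* is not transcribed.
So FubR is not produced.
Required activator LutR is absent, so *quvA* is not transcribed.
So QuvA is not produced.
Fumarate is absent, so WexZ is active.
Malonate is absent, so OxaA is active.
With repressor WexZ bound, *lutL* is not transcribed.
So LutL is not produced.
Citrulline is absent, so SovL is active.
Required activator LutL is absent, so *lutJ* is not transcribed.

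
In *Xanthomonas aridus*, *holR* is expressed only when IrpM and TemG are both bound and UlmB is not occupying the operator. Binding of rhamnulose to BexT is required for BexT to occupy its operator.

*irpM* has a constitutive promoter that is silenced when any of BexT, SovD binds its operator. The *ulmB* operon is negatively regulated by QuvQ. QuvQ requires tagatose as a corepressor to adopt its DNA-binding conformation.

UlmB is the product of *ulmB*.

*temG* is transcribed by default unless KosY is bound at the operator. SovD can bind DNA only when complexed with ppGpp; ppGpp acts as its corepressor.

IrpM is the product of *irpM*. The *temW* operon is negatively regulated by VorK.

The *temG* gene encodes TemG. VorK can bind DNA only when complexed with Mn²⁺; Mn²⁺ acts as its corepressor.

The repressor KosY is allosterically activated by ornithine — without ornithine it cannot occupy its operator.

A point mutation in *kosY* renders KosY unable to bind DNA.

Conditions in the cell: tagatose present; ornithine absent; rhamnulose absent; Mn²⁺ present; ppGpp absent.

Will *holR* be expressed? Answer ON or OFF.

ON

Rhamnulose is absent, so BexT is inactive.
ppGpp is absent, so SovD is inactive.
With no repressor bound, *irpM* is transcribed.
So IrpM is produced and active.
Tagatose is present, so QuvQ is active.
With repressor QuvQ bound, *ulmB* is not transcribed.
So UlmB is not produced.
KosY is non-functional in this strain, so it has no effect.
With no repressor bound, *temG* is transcribed.
So TemG is produced and active.
No repressor is bound and IrpM and TemG are active, so *holR* is transcribed.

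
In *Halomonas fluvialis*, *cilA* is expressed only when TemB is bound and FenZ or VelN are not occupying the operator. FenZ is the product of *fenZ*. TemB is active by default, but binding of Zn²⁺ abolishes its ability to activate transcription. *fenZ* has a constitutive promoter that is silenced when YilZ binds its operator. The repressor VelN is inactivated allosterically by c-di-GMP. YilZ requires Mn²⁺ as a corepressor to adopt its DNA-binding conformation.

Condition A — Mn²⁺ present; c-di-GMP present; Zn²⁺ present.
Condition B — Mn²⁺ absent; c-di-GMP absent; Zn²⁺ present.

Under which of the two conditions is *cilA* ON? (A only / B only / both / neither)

Condition A:
Mn²⁺ is present, so YilZ is active.
With repressor YilZ bound, *fenZ* is not transcribed.
So FenZ is not produced.
c-di-GMP is present, so VelN is inactive.
Zn²⁺ is present, so TemB is inactive.
Required activator TemB is absent, so *cilA* is not transcribed.
→ *cilA* is OFF in A.
Condition B:
Mn²⁺ is absent, so YilZ is inactive.
With no repressor bound, *fenZ* is transcribed.
So FenZ is produced and active.
c-di-GMP is absent, so VelN is active.
Zn²⁺ is present, so TemB is inactive.
With repressor FenZ bound, *cilA* is not transcribed.
→ *cilA* is OFF in B.

neither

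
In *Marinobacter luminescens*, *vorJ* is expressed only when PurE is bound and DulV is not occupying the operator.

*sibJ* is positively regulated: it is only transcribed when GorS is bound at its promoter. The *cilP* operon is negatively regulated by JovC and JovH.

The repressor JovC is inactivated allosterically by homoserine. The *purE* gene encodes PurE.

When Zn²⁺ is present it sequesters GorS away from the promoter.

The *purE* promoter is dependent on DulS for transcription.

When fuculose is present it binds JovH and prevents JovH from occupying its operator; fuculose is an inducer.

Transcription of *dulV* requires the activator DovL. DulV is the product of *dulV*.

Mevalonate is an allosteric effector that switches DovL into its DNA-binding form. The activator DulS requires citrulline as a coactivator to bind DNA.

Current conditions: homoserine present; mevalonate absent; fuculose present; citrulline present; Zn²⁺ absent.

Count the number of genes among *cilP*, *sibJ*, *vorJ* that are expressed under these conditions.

Homoserine is present, so JovC is inactive.
Fuculose is present, so JovH is inactive.
With no repressor bound, *cilP* is transcribed.
→ *cilP* is ON.
Zn²⁺ is absent, so GorS is active.
No repressor is bound and GorS is active, so *sibJ* is transcribed.
→ *sibJ* is ON.
Citrulline is present, so DulS is active.
No repressor is bound and DulS is active, so *purE* is transcribed.
So PurE is produced and active.
Mevalonate is absent, so DovL is inactive.
Required activator DovL is absent, so *dulV* is not transcribed.
So DulV is not produced.
No repressor is bound and PurE is active, so *vorJ* is transcribed.
→ *vorJ* is ON.
3 of the 3 genes are transcribed.

3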